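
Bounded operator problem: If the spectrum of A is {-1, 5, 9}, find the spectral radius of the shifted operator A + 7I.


Spectrum of A + 7I = {6, 12, 16}
Spectral radius = max |lambda| over the shifted spectrum
= max(6, 12, 16) = 16

16


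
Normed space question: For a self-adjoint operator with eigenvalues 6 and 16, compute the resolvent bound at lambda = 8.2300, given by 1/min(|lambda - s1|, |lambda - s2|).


dist(8.2300, {6, 16}) = min(|8.2300 - 6|, |8.2300 - 16|)
= min(2.2300, 7.7700) = 2.2300
Resolvent bound = 1/2.2300 = 0.4484

0.4484


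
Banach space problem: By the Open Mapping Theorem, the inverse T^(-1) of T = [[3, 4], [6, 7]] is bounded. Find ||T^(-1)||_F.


det(T) = 3*7 - 4*6 = -3
T^(-1) = (1/-3) * [[7, -4], [-6, 3]] = [[-2.3333, 1.3333], [2.0000, -1.0000]]
||T^(-1)||_F^2 = (-2.3333)^2 + 1.3333^2 + 2.0000^2 + (-1.0000)^2 = 12.2222
||T^(-1)||_F = sqrt(12.2222) = 3.4960

3.4960


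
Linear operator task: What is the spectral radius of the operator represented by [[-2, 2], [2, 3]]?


For a 2x2 matrix, eigenvalues satisfy lambda^2 - (trace)*lambda + det = 0
trace = -2 + 3 = 1
det = -2*3 - 2*2 = -10
discriminant = 1^2 - 4*(-10) = 41
spectral radius = max |eigenvalue| = 3.7016

3.7016


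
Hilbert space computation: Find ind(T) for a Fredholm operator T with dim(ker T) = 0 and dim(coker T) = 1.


The Fredholm index is defined as ind(T) = dim(ker T) - dim(coker T)
= 0 - 1
= -1

-1


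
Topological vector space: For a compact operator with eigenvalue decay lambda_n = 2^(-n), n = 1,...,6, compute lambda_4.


The eigenvalue formula gives lambda_4 = 1/2^4
= 1/16
= 0.0625

0.0625


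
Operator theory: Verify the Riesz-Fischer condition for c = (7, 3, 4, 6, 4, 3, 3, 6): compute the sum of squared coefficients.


sum |c_n|^2 = 7^2 + 3^2 + 4^2 + 6^2 + 4^2 + 3^2 + 3^2 + 6^2
= 49 + 9 + 16 + 36 + 16 + 9 + 9 + 36
= 180

180


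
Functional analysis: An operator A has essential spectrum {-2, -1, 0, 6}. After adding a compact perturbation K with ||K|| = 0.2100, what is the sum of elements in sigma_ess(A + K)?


By Weyl's theorem, the essential spectrum is invariant under compact perturbations.
sigma_ess(A + K) = sigma_ess(A) = {-2, -1, 0, 6}
Sum = -2 + -1 + 0 + 6 = 3

3


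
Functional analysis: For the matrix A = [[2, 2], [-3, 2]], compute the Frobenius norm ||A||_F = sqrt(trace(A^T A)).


||A||_F^2 = sum a_ij^2
= 2^2 + 2^2 + (-3)^2 + 2^2
= 4 + 4 + 9 + 4 = 21
||A||_F = sqrt(21) = 4.5826

4.5826


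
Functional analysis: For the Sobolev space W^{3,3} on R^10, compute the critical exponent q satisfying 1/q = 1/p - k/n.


Using the Sobolev embedding formula: 1/q = 1/p - k/n
1/q = 1/3 - 3/10 = 1/30
q = 1/(1/30) = 30

30.0000


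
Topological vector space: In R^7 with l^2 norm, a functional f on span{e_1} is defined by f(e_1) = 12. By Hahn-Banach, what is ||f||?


The norm of f is given by ||f|| = sup_{||x||=1} |f(x)|.
On span{e_1}, ||e_1|| = 1, so ||f|| = |f(e_1)| / ||e_1||
= |12| / 1 = 12.0000

12.0000


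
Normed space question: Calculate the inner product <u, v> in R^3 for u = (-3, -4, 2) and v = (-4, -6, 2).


Computing the standard inner product <u, v> = sum u_i * v_i
= -3*-4 + -4*-6 + 2*2
= 12 + 24 + 4
= 40

40


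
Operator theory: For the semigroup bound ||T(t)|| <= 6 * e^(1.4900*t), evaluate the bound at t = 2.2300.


||T(2.2300)|| <= 6 * exp(1.4900 * 2.2300)
= 6 * exp(3.3227)
= 6 * 27.7351
= 166.4108

166.4108


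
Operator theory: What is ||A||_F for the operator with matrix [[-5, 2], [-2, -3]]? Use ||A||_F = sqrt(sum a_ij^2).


||A||_F^2 = sum a_ij^2
= (-5)^2 + 2^2 + (-2)^2 + (-3)^2
= 25 + 4 + 4 + 9 = 42
||A||_F = sqrt(42) = 6.4807

6.4807


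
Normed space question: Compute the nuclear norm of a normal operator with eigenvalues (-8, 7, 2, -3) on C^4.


For a normal operator, singular values equal |eigenvalues|.
Trace norm = sum |lambda_i| = 8 + 7 + 2 + 3
= 20

20


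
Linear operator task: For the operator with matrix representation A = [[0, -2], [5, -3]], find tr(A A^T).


trace(A * A^T) = sum of squares of all entries
= 0^2 + (-2)^2 + 5^2 + (-3)^2
= 0 + 4 + 25 + 9
= 38

38


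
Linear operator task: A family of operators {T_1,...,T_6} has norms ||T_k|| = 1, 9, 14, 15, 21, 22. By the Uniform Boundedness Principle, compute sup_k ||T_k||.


By the Uniform Boundedness Principle, the supremum of norms is finite.
sup_k ||T_k|| = max(1, 9, 14, 15, 21, 22) = 22

22


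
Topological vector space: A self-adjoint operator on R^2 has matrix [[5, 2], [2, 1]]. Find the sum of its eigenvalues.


For a self-adjoint (symmetric) matrix, the eigenvalues are real.
The sum of eigenvalues equals the trace of the matrix.
trace = 5 + 1 = 6

6


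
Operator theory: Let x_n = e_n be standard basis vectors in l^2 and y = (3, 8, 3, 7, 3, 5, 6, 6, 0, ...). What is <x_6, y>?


x_6 = e_6 is the standard basis vector with 1 in position 6.
<x_6, y> = y_6 = 5
As n -> infinity, <x_n, y> -> 0, confirming weak convergence of (x_n) to 0.

5


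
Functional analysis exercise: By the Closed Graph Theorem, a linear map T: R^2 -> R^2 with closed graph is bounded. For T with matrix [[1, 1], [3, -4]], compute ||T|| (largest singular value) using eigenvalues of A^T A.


A^T A = [[10, -11], [-11, 17]]
trace(A^T A) = 27, det(A^T A) = 49
discriminant = 27^2 - 4*49 = 533
Largest eigenvalue of A^T A = (trace + sqrt(disc))/2 = 25.0434
||T|| = sqrt(25.0434) = 5.0043

5.0043


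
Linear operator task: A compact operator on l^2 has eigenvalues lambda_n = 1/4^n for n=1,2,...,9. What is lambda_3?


The eigenvalue formula gives lambda_3 = 1/4^3
= 1/64
= 0.0156

0.0156


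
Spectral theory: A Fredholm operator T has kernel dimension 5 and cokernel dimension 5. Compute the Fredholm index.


The Fredholm index is defined as ind(T) = dim(ker T) - dim(coker T)
= 5 - 5
= 0

0


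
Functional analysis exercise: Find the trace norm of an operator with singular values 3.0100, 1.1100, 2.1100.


The nuclear norm is the sum of all singular values.
||T||_1 = 3.0100 + 1.1100 + 2.1100
= 6.2300

6.2300


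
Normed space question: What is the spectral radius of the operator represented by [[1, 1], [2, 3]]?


For a 2x2 matrix, eigenvalues satisfy lambda^2 - (trace)*lambda + det = 0
trace = 1 + 3 = 4
det = 1*3 - 1*2 = 1
discriminant = 4^2 - 4*(1) = 12
spectral radius = max |eigenvalue| = 3.7321

3.7321


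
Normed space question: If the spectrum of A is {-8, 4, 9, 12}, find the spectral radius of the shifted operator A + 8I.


Spectrum of A + 8I = {0, 12, 17, 20}
Spectral radius = max |lambda| over the shifted spectrum
= max(0, 12, 17, 20) = 20

20


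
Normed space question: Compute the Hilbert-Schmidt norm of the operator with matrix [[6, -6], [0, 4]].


The Hilbert-Schmidt norm is sqrt(sum of squares of all entries).
Sum of squares = 6^2 + (-6)^2 + 0^2 + 4^2
= 36 + 36 + 0 + 16 = 88
||T||_HS = sqrt(88) = 9.3808

9.3808


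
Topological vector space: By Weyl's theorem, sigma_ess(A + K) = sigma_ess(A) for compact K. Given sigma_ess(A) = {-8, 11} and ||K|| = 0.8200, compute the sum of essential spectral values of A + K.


By Weyl's theorem, the essential spectrum is invariant under compact perturbations.
sigma_ess(A + K) = sigma_ess(A) = {-8, 11}
Sum = -8 + 11 = 3

3


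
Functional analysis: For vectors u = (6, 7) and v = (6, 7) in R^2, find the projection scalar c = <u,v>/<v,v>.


Computing <u,v> = 6*6 + 7*7 = 85
Computing <v,v> = 6^2 + 7^2 = 85
Projection coefficient = 85/85 = 1.0000

1.0000


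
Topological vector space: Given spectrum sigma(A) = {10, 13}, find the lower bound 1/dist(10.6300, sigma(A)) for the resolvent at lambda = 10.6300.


dist(10.6300, {10, 13}) = min(|10.6300 - 10|, |10.6300 - 13|)
= min(0.6300, 2.3700) = 0.6300
Resolvent bound = 1/0.6300 = 1.5873

1.5873


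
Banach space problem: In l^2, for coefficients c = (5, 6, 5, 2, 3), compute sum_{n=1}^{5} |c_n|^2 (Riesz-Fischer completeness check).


sum |c_n|^2 = 5^2 + 6^2 + 5^2 + 2^2 + 3^2
= 25 + 36 + 25 + 4 + 9
= 99

99


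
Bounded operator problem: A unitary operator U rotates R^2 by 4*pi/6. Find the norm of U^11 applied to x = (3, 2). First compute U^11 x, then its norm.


U is a rotation by theta = 4*pi/6
U^11 = rotation by 11*theta = 44*pi/6 = 8*pi/6 (mod 2*pi)
cos(8*pi/6) = -0.5000, sin(8*pi/6) = -0.8660
U^11 x = (-0.5000 * 3 - -0.8660 * 2, -0.8660 * 3 + -0.5000 * 2)
= (0.2321, -3.5981)
||U^11 x|| = sqrt(0.2321^2 + (-3.5981)^2) = sqrt(13.0000) = 3.6056

3.6056


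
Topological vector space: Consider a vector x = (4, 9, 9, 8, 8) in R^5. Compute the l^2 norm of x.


The l^2 norm = (sum |x_i|^2)^(1/2)
Sum of 2th powers = 16 + 81 + 81 + 64 + 64 = 306
||x||_2 = (306)^(1/2) = 17.4929

17.4929


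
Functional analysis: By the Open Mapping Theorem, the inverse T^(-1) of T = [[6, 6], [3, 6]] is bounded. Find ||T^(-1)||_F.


det(T) = 6*6 - 6*3 = 18
T^(-1) = (1/18) * [[6, -6], [-3, 6]] = [[0.3333, -0.3333], [-0.1667, 0.3333]]
||T^(-1)||_F^2 = 0.3333^2 + (-0.3333)^2 + (-0.1667)^2 + 0.3333^2 = 0.3611
||T^(-1)||_F = sqrt(0.3611) = 0.6009

0.6009


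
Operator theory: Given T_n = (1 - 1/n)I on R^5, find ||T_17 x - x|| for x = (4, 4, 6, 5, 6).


T_17 x - x = (1 - 1/17)x - x = -x/17
||x|| = sqrt(129) = 11.3578
||T_17 x - x|| = ||x||/17 = 11.3578/17 = 0.6681

0.6681


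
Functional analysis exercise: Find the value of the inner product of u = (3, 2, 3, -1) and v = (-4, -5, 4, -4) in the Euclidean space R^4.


Computing the standard inner product <u, v> = sum u_i * v_i
= 3*-4 + 2*-5 + 3*4 + -1*-4
= -12 + -10 + 12 + 4
= -6

-6


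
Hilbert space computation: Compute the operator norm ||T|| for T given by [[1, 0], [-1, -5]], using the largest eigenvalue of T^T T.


A^T A = [[2, 5], [5, 25]]
trace(A^T A) = 27, det(A^T A) = 25
discriminant = 27^2 - 4*25 = 629
Largest eigenvalue of A^T A = (trace + sqrt(disc))/2 = 26.0399
||T|| = sqrt(26.0399) = 5.1029

5.1029


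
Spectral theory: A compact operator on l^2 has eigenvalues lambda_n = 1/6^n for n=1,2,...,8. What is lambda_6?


The eigenvalue formula gives lambda_6 = 1/6^6
= 1/46656
= 2.1433e-05

2.1433e-05


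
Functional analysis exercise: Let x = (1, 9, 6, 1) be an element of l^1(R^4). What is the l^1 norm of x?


The l^1 norm equals the sum of absolute values of all components.
||x||_1 = 1 + 9 + 6 + 1
= 17

17.0000


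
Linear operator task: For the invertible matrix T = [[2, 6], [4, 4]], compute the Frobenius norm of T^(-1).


det(T) = 2*4 - 6*4 = -16
T^(-1) = (1/-16) * [[4, -6], [-4, 2]] = [[-0.2500, 0.3750], [0.2500, -0.1250]]
||T^(-1)||_F^2 = (-0.2500)^2 + 0.3750^2 + 0.2500^2 + (-0.1250)^2 = 0.2812
||T^(-1)||_F = sqrt(0.2812) = 0.5303

0.5303


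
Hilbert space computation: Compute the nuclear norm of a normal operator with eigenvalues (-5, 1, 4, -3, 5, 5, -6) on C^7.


For a normal operator, singular values equal |eigenvalues|.
Trace norm = sum |lambda_i| = 5 + 1 + 4 + 3 + 5 + 5 + 6
= 29

29


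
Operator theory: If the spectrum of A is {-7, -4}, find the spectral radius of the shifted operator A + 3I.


Spectrum of A + 3I = {-4, -1}
Spectral radius = max |lambda| over the shifted spectrum
= max(4, 1) = 4

4


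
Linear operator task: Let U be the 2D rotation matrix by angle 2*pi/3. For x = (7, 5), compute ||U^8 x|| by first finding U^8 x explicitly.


U is a rotation by theta = 2*pi/3
U^8 = rotation by 8*theta = 16*pi/3 = 4*pi/3 (mod 2*pi)
cos(4*pi/3) = -0.5000, sin(4*pi/3) = -0.8660
U^8 x = (-0.5000 * 7 - -0.8660 * 5, -0.8660 * 7 + -0.5000 * 5)
= (0.8301, -8.5622)
||U^8 x|| = sqrt(0.8301^2 + (-8.5622)^2) = sqrt(74.0000) = 8.6023

8.6023


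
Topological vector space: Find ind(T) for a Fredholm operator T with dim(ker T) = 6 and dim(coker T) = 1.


The Fredholm index is defined as ind(T) = dim(ker T) - dim(coker T)
= 6 - 1
= 5

5


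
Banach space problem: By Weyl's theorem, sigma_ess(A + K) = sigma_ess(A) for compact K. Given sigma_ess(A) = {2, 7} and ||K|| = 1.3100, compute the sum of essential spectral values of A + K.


By Weyl's theorem, the essential spectrum is invariant under compact perturbations.
sigma_ess(A + K) = sigma_ess(A) = {2, 7}
Sum = 2 + 7 = 9

9


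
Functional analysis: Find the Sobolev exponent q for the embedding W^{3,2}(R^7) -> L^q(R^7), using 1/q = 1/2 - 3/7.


Using the Sobolev embedding formula: 1/q = 1/p - k/n
1/q = 1/2 - 3/7 = 1/14
q = 1/(1/14) = 14

14.0000


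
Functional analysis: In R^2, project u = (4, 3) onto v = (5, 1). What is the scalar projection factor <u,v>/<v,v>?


Computing <u,v> = 4*5 + 3*1 = 23
Computing <v,v> = 5^2 + 1^2 = 26
Projection coefficient = 23/26 = 0.8846

0.8846


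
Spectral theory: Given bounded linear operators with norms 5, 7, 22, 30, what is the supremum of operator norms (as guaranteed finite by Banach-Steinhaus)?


By the Uniform Boundedness Principle, the supremum of norms is finite.
sup_k ||T_k|| = max(5, 7, 22, 30) = 30

30


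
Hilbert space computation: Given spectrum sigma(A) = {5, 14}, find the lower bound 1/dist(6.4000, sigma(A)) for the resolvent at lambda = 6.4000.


dist(6.4000, {5, 14}) = min(|6.4000 - 5|, |6.4000 - 14|)
= min(1.4000, 7.6000) = 1.4000
Resolvent bound = 1/1.4000 = 0.7143

0.7143


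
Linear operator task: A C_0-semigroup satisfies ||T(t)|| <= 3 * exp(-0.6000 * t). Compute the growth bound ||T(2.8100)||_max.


||T(2.8100)|| <= 3 * exp(-0.6000 * 2.8100)
= 3 * exp(-1.6860)
= 3 * 0.1853
= 0.5558

0.5558


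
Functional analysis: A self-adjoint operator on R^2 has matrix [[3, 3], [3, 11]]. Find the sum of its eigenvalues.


For a self-adjoint (symmetric) matrix, the eigenvalues are real.
The sum of eigenvalues equals the trace of the matrix.
trace = 3 + 11 = 14

14


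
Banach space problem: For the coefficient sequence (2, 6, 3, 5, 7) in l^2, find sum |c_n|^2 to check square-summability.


sum |c_n|^2 = 2^2 + 6^2 + 3^2 + 5^2 + 7^2
= 4 + 36 + 9 + 25 + 49
= 123

123


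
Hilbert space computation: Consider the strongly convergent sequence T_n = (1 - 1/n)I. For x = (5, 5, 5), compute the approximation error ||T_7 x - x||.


T_7 x - x = (1 - 1/7)x - x = -x/7
||x|| = sqrt(75) = 8.6603
||T_7 x - x|| = ||x||/7 = 8.6603/7 = 1.2372

1.2372


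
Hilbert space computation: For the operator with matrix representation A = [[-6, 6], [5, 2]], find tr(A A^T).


trace(A * A^T) = sum of squares of all entries
= (-6)^2 + 6^2 + 5^2 + 2^2
= 36 + 36 + 25 + 4
= 101

101


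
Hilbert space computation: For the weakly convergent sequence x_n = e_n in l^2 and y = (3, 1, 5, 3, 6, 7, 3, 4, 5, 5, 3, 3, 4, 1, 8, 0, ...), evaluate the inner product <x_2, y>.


x_2 = e_2 is the standard basis vector with 1 in position 2.
<x_2, y> = y_2 = 1
As n -> infinity, <x_n, y> -> 0, confirming weak convergence of (x_n) to 0.

1


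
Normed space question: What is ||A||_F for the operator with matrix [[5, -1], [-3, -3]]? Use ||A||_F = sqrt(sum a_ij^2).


||A||_F^2 = sum a_ij^2
= 5^2 + (-1)^2 + (-3)^2 + (-3)^2
= 25 + 1 + 9 + 9 = 44
||A||_F = sqrt(44) = 6.6332

6.6332


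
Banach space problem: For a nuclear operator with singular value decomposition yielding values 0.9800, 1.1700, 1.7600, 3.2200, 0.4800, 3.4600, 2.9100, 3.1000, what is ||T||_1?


The nuclear norm is the sum of all singular values.
||T||_1 = 0.9800 + 1.1700 + 1.7600 + 3.2200 + 0.4800 + 3.4600 + 2.9100 + 3.1000
= 17.0800

17.0800


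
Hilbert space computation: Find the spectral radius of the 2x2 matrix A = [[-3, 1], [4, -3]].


For a 2x2 matrix, eigenvalues satisfy lambda^2 - (trace)*lambda + det = 0
trace = -3 + -3 = -6
det = -3*-3 - 1*4 = 5
discriminant = (-6)^2 - 4*(5) = 16
spectral radius = max |eigenvalue| = 5.0000

5.0000


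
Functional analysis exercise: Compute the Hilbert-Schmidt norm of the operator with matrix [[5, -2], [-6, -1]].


The Hilbert-Schmidt norm is sqrt(sum of squares of all entries).
Sum of squares = 5^2 + (-2)^2 + (-6)^2 + (-1)^2
= 25 + 4 + 36 + 1 = 66
||T||_HS = sqrt(66) = 8.1240

8.1240


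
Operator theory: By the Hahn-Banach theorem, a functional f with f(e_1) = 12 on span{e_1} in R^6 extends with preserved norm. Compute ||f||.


The norm of f is given by ||f|| = sup_{||x||=1} |f(x)|.
On span{e_1}, ||e_1|| = 1, so ||f|| = |f(e_1)| / ||e_1||
= |12| / 1 = 12.0000

12.0000


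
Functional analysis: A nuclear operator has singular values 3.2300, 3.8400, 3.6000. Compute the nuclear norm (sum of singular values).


The nuclear norm is the sum of all singular values.
||T||_1 = 3.2300 + 3.8400 + 3.6000
= 10.6700

10.6700


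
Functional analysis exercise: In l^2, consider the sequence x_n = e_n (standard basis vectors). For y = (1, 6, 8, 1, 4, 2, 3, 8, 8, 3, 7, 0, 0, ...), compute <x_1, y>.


x_1 = e_1 is the standard basis vector with 1 in position 1.
<x_1, y> = y_1 = 1
As n -> infinity, <x_n, y> -> 0, confirming weak convergence of (x_n) to 0.

1


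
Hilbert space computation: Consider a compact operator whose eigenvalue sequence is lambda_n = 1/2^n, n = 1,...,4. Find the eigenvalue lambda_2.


The eigenvalue formula gives lambda_2 = 1/2^2
= 1/4
= 0.2500

0.2500


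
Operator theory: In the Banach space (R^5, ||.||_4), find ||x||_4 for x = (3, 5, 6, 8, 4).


The l^4 norm = (sum |x_i|^4)^(1/4)
Sum of 4th powers = 81 + 625 + 1296 + 4096 + 256 = 6354
||x||_4 = (6354)^(1/4) = 8.9282

8.9282


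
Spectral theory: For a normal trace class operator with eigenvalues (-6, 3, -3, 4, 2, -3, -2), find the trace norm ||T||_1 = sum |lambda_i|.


For a normal operator, singular values equal |eigenvalues|.
Trace norm = sum |lambda_i| = 6 + 3 + 3 + 4 + 2 + 3 + 2
= 23

23


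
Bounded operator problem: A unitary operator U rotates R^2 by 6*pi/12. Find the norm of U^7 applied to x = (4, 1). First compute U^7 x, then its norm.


U is a rotation by theta = 6*pi/12
U^7 = rotation by 7*theta = 42*pi/12 = 18*pi/12 (mod 2*pi)
cos(18*pi/12) = 0.0000, sin(18*pi/12) = -1.0000
U^7 x = (0.0000 * 4 - -1.0000 * 1, -1.0000 * 4 + 0.0000 * 1)
= (1.0000, -4.0000)
||U^7 x|| = sqrt(1.0000^2 + (-4.0000)^2) = sqrt(17.0000) = 4.1231

4.1231


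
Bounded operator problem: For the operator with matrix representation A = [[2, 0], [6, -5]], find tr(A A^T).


trace(A * A^T) = sum of squares of all entries
= 2^2 + 0^2 + 6^2 + (-5)^2
= 4 + 0 + 36 + 25
= 65

65


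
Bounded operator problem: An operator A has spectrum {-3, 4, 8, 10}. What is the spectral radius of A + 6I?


Spectrum of A + 6I = {3, 10, 14, 16}
Spectral radius = max |lambda| over the shifted spectrum
= max(3, 10, 14, 16) = 16

16


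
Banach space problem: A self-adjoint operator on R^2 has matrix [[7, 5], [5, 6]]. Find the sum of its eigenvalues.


For a self-adjoint (symmetric) matrix, the eigenvalues are real.
The sum of eigenvalues equals the trace of the matrix.
trace = 7 + 6 = 13

13


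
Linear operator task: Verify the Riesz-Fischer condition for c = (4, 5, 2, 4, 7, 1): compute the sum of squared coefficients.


sum |c_n|^2 = 4^2 + 5^2 + 2^2 + 4^2 + 7^2 + 1^2
= 16 + 25 + 4 + 16 + 49 + 1
= 111

111


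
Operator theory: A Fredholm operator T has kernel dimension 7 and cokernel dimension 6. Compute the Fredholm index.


The Fredholm index is defined as ind(T) = dim(ker T) - dim(coker T)
= 7 - 6
= 1

1


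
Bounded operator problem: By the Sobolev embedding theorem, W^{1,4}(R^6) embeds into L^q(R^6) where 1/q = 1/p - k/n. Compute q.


Using the Sobolev embedding formula: 1/q = 1/p - k/n
1/q = 1/4 - 1/6 = 1/12
q = 1/(1/12) = 12

12.0000


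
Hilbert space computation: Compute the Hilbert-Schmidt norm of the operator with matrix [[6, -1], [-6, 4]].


The Hilbert-Schmidt norm is sqrt(sum of squares of all entries).
Sum of squares = 6^2 + (-1)^2 + (-6)^2 + 4^2
= 36 + 1 + 36 + 16 = 89
||T||_HS = sqrt(89) = 9.4340

9.4340


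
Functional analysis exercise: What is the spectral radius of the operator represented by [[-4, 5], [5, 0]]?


For a 2x2 matrix, eigenvalues satisfy lambda^2 - (trace)*lambda + det = 0
trace = -4 + 0 = -4
det = -4*0 - 5*5 = -25
discriminant = (-4)^2 - 4*(-25) = 116
spectral radius = max |eigenvalue| = 7.3852

7.3852


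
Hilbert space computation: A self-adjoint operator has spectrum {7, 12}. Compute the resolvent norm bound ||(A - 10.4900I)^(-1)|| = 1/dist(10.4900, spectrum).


dist(10.4900, {7, 12}) = min(|10.4900 - 7|, |10.4900 - 12|)
= min(3.4900, 1.5100) = 1.5100
Resolvent bound = 1/1.5100 = 0.6623

0.6623


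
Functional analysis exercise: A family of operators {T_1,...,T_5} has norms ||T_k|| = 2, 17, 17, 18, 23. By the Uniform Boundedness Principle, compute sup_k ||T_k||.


By the Uniform Boundedness Principle, the supremum of norms is finite.
sup_k ||T_k|| = max(2, 17, 17, 18, 23) = 23

23


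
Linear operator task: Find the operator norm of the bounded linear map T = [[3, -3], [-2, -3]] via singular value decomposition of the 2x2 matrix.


A^T A = [[13, -3], [-3, 18]]
trace(A^T A) = 31, det(A^T A) = 225
discriminant = 31^2 - 4*225 = 61
Largest eigenvalue of A^T A = (trace + sqrt(disc))/2 = 19.4051
||T|| = sqrt(19.4051) = 4.4051

4.4051


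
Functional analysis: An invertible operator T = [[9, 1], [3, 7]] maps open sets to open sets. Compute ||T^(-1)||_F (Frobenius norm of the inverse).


det(T) = 9*7 - 1*3 = 60
T^(-1) = (1/60) * [[7, -1], [-3, 9]] = [[0.1167, -0.0167], [-0.0500, 0.1500]]
||T^(-1)||_F^2 = 0.1167^2 + (-0.0167)^2 + (-0.0500)^2 + 0.1500^2 = 0.0389
||T^(-1)||_F = sqrt(0.0389) = 0.1972

0.1972


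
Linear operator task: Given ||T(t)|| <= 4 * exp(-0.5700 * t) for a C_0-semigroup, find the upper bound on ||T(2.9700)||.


||T(2.9700)|| <= 4 * exp(-0.5700 * 2.9700)
= 4 * exp(-1.6929)
= 4 * 0.1840
= 0.7359

0.7359


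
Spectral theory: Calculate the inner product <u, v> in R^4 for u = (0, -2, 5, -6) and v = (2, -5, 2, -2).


Computing the standard inner product <u, v> = sum u_i * v_i
= 0*2 + -2*-5 + 5*2 + -6*-2
= 0 + 10 + 10 + 12
= 32

32


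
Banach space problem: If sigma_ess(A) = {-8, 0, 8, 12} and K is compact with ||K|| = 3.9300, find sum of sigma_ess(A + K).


By Weyl's theorem, the essential spectrum is invariant under compact perturbations.
sigma_ess(A + K) = sigma_ess(A) = {-8, 0, 8, 12}
Sum = -8 + 0 + 8 + 12 = 12

12


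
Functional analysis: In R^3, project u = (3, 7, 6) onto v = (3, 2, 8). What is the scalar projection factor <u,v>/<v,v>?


Computing <u,v> = 3*3 + 7*2 + 6*8 = 71
Computing <v,v> = 3^2 + 2^2 + 8^2 = 77
Projection coefficient = 71/77 = 0.9221

0.9221


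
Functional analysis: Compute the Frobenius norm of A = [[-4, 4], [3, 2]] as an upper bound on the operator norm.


||A||_F^2 = sum a_ij^2
= (-4)^2 + 4^2 + 3^2 + 2^2
= 16 + 16 + 9 + 4 = 45
||A||_F = sqrt(45) = 6.7082

6.7082


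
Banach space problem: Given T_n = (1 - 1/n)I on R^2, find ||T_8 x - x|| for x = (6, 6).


T_8 x - x = (1 - 1/8)x - x = -x/8
||x|| = sqrt(72) = 8.4853
||T_8 x - x|| = ||x||/8 = 8.4853/8 = 1.0607

1.0607


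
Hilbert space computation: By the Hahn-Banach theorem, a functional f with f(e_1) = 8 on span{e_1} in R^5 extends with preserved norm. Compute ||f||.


The norm of f is given by ||f|| = sup_{||x||=1} |f(x)|.
On span{e_1}, ||e_1|| = 1, so ||f|| = |f(e_1)| / ||e_1||
= |8| / 1 = 8.0000

8.0000


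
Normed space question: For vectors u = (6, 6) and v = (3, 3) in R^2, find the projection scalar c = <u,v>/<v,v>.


Computing <u,v> = 6*3 + 6*3 = 36
Computing <v,v> = 3^2 + 3^2 = 18
Projection coefficient = 36/18 = 2.0000

2.0000


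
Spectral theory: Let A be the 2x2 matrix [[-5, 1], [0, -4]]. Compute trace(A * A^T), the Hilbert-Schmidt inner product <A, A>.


trace(A * A^T) = sum of squares of all entries
= (-5)^2 + 1^2 + 0^2 + (-4)^2
= 25 + 1 + 0 + 16
= 42

42


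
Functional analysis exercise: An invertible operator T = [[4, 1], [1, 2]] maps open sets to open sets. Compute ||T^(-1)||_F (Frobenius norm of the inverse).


det(T) = 4*2 - 1*1 = 7
T^(-1) = (1/7) * [[2, -1], [-1, 4]] = [[0.2857, -0.1429], [-0.1429, 0.5714]]
||T^(-1)||_F^2 = 0.2857^2 + (-0.1429)^2 + (-0.1429)^2 + 0.5714^2 = 0.4490
||T^(-1)||_F = sqrt(0.4490) = 0.6701

0.6701


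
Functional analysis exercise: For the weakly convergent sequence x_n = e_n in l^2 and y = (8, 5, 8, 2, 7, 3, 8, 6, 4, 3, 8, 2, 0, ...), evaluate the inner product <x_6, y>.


x_6 = e_6 is the standard basis vector with 1 in position 6.
<x_6, y> = y_6 = 3
As n -> infinity, <x_n, y> -> 0, confirming weak convergence of (x_n) to 0.

3


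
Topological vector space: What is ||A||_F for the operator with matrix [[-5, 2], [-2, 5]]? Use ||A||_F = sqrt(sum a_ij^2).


||A||_F^2 = sum a_ij^2
= (-5)^2 + 2^2 + (-2)^2 + 5^2
= 25 + 4 + 4 + 25 = 58
||A||_F = sqrt(58) = 7.6158

7.6158


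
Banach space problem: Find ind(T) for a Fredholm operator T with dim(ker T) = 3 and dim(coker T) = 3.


The Fredholm index is defined as ind(T) = dim(ker T) - dim(coker T)
= 3 - 3
= 0

0


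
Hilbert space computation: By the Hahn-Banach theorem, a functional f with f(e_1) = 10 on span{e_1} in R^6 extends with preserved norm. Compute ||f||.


The norm of f is given by ||f|| = sup_{||x||=1} |f(x)|.
On span{e_1}, ||e_1|| = 1, so ||f|| = |f(e_1)| / ||e_1||
= |10| / 1 = 10.0000

10.0000


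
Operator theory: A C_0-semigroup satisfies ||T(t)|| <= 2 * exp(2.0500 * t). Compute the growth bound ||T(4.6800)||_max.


||T(4.6800)|| <= 2 * exp(2.0500 * 4.6800)
= 2 * exp(9.5940)
= 2 * 14676.4581
= 29352.9162

29352.9162


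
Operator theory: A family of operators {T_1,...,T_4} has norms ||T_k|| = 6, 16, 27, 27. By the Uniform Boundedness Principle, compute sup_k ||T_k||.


By the Uniform Boundedness Principle, the supremum of norms is finite.
sup_k ||T_k|| = max(6, 16, 27, 27) = 27

27


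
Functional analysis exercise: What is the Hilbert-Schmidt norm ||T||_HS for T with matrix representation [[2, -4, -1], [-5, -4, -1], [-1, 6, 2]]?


The Hilbert-Schmidt norm is sqrt(sum of squares of all entries).
Sum of squares = 2^2 + (-4)^2 + (-1)^2 + (-5)^2 + (-4)^2 + (-1)^2 + (-1)^2 + 6^2 + 2^2
= 4 + 16 + 1 + 25 + 16 + 1 + 1 + 36 + 4 = 104
||T||_HS = sqrt(104) = 10.1980

10.1980


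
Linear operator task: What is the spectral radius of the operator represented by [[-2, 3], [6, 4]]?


For a 2x2 matrix, eigenvalues satisfy lambda^2 - (trace)*lambda + det = 0
trace = -2 + 4 = 2
det = -2*4 - 3*6 = -26
discriminant = 2^2 - 4*(-26) = 108
spectral radius = max |eigenvalue| = 6.1962

6.1962


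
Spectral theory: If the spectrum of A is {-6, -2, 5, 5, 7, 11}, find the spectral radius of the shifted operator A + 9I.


Spectrum of A + 9I = {3, 7, 14, 14, 16, 20}
Spectral radius = max |lambda| over the shifted spectrum
= max(3, 7, 14, 14, 16, 20) = 20

20


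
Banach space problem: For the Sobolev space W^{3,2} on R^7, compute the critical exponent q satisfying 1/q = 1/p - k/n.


Using the Sobolev embedding formula: 1/q = 1/p - k/n
1/q = 1/2 - 3/7 = 1/14
q = 1/(1/14) = 14

14.0000


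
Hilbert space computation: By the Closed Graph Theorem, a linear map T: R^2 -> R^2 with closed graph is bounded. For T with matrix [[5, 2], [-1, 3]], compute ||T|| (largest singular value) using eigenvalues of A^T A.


A^T A = [[26, 7], [7, 13]]
trace(A^T A) = 39, det(A^T A) = 289
discriminant = 39^2 - 4*289 = 365
Largest eigenvalue of A^T A = (trace + sqrt(disc))/2 = 29.0525
||T|| = sqrt(29.0525) = 5.3900

5.3900


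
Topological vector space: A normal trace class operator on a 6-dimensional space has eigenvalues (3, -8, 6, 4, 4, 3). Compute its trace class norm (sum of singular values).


For a normal operator, singular values equal |eigenvalues|.
Trace norm = sum |lambda_i| = 3 + 8 + 6 + 4 + 4 + 3
= 28

28


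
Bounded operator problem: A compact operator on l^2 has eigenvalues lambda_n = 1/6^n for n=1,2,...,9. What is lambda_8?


The eigenvalue formula gives lambda_8 = 1/6^8
= 1/1679616
= 5.9537e-07

5.9537e-07


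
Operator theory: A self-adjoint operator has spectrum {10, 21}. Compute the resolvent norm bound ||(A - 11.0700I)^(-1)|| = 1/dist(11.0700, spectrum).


dist(11.0700, {10, 21}) = min(|11.0700 - 10|, |11.0700 - 21|)
= min(1.0700, 9.9300) = 1.0700
Resolvent bound = 1/1.0700 = 0.9346

0.9346


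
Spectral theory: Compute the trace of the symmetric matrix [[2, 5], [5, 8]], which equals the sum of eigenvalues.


For a self-adjoint (symmetric) matrix, the eigenvalues are real.
The sum of eigenvalues equals the trace of the matrix.
trace = 2 + 8 = 10

10


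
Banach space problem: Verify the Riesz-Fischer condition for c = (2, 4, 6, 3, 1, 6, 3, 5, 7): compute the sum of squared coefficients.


sum |c_n|^2 = 2^2 + 4^2 + 6^2 + 3^2 + 1^2 + 6^2 + 3^2 + 5^2 + 7^2
= 4 + 16 + 36 + 9 + 1 + 36 + 9 + 25 + 49
= 185

185


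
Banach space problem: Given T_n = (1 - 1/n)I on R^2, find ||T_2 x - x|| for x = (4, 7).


T_2 x - x = (1 - 1/2)x - x = -x/2
||x|| = sqrt(65) = 8.0623
||T_2 x - x|| = ||x||/2 = 8.0623/2 = 4.0311

4.0311


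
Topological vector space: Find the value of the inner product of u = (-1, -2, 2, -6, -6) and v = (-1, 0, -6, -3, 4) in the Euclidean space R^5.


Computing the standard inner product <u, v> = sum u_i * v_i
= -1*-1 + -2*0 + 2*-6 + -6*-3 + -6*4
= 1 + 0 + -12 + 18 + -24
= -17

-17


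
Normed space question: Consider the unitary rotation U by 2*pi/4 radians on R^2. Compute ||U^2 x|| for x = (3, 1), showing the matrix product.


U is a rotation by theta = 2*pi/4
U^2 = rotation by 2*theta = 4*pi/4
cos(4*pi/4) = -1.0000, sin(4*pi/4) = 0.0000
U^2 x = (-1.0000 * 3 - 0.0000 * 1, 0.0000 * 3 + -1.0000 * 1)
= (-3.0000, -1.0000)
||U^2 x|| = sqrt((-3.0000)^2 + (-1.0000)^2) = sqrt(10.0000) = 3.1623

3.1623


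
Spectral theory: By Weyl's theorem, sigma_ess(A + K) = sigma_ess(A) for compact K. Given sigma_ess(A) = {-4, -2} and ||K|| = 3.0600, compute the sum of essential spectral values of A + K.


By Weyl's theorem, the essential spectrum is invariant under compact perturbations.
sigma_ess(A + K) = sigma_ess(A) = {-4, -2}
Sum = -4 + -2 = -6

-6


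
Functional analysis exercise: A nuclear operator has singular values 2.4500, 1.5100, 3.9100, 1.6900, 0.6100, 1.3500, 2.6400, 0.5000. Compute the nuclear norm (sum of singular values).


The nuclear norm is the sum of all singular values.
||T||_1 = 2.4500 + 1.5100 + 3.9100 + 1.6900 + 0.6100 + 1.3500 + 2.6400 + 0.5000
= 14.6600

14.6600


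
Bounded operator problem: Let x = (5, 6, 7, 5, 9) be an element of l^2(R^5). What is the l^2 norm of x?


The l^2 norm = (sum |x_i|^2)^(1/2)
Sum of 2th powers = 25 + 36 + 49 + 25 + 81 = 216
||x||_2 = (216)^(1/2) = 14.6969

14.6969


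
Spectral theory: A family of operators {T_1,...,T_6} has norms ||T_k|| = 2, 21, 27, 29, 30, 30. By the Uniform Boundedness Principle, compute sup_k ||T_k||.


By the Uniform Boundedness Principle, the supremum of norms is finite.
sup_k ||T_k|| = max(2, 21, 27, 29, 30, 30) = 30

30


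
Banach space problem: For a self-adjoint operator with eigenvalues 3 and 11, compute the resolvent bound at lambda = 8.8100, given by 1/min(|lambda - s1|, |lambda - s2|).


dist(8.8100, {3, 11}) = min(|8.8100 - 3|, |8.8100 - 11|)
= min(5.8100, 2.1900) = 2.1900
Resolvent bound = 1/2.1900 = 0.4566

0.4566


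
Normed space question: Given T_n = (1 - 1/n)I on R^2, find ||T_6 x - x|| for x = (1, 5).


T_6 x - x = (1 - 1/6)x - x = -x/6
||x|| = sqrt(26) = 5.0990
||T_6 x - x|| = ||x||/6 = 5.0990/6 = 0.8498

0.8498


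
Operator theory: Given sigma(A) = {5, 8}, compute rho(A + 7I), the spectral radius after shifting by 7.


Spectrum of A + 7I = {12, 15}
Spectral radius = max |lambda| over the shifted spectrum
= max(12, 15) = 15

15


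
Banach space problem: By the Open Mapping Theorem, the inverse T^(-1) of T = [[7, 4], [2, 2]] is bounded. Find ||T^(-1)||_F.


det(T) = 7*2 - 4*2 = 6
T^(-1) = (1/6) * [[2, -4], [-2, 7]] = [[0.3333, -0.6667], [-0.3333, 1.1667]]
||T^(-1)||_F^2 = 0.3333^2 + (-0.6667)^2 + (-0.3333)^2 + 1.1667^2 = 2.0278
||T^(-1)||_F = sqrt(2.0278) = 1.4240

1.4240


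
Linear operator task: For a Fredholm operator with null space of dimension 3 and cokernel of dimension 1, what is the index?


The Fredholm index is defined as ind(T) = dim(ker T) - dim(coker T)
= 3 - 1
= 2

2


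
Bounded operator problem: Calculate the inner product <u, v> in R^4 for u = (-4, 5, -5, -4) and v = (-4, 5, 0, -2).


Computing the standard inner product <u, v> = sum u_i * v_i
= -4*-4 + 5*5 + -5*0 + -4*-2
= 16 + 25 + 0 + 8
= 49

49


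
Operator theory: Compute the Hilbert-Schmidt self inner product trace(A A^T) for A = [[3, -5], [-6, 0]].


trace(A * A^T) = sum of squares of all entries
= 3^2 + (-5)^2 + (-6)^2 + 0^2
= 9 + 25 + 36 + 0
= 70

70


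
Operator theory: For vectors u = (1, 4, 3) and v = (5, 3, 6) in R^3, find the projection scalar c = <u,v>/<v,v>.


Computing <u,v> = 1*5 + 4*3 + 3*6 = 35
Computing <v,v> = 5^2 + 3^2 + 6^2 = 70
Projection coefficient = 35/70 = 0.5000

0.5000


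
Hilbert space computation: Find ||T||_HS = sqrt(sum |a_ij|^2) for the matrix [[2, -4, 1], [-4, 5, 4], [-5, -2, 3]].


The Hilbert-Schmidt norm is sqrt(sum of squares of all entries).
Sum of squares = 2^2 + (-4)^2 + 1^2 + (-4)^2 + 5^2 + 4^2 + (-5)^2 + (-2)^2 + 3^2
= 4 + 16 + 1 + 16 + 25 + 16 + 25 + 4 + 9 = 116
||T||_HS = sqrt(116) = 10.7703

10.7703


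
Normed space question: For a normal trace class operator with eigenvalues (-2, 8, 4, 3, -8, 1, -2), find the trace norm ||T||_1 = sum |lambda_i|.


For a normal operator, singular values equal |eigenvalues|.
Trace norm = sum |lambda_i| = 2 + 8 + 4 + 3 + 8 + 1 + 2
= 28

28


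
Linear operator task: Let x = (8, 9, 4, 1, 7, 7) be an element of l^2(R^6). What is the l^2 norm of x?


The l^2 norm = (sum |x_i|^2)^(1/2)
Sum of 2th powers = 64 + 81 + 16 + 1 + 49 + 49 = 260
||x||_2 = (260)^(1/2) = 16.1245

16.1245


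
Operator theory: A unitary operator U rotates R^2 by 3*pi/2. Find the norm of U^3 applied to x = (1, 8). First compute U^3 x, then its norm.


U is a rotation by theta = 3*pi/2
U^3 = rotation by 3*theta = 9*pi/2 = 1*pi/2 (mod 2*pi)
cos(1*pi/2) = 0.0000, sin(1*pi/2) = 1.0000
U^3 x = (0.0000 * 1 - 1.0000 * 8, 1.0000 * 1 + 0.0000 * 8)
= (-8.0000, 1.0000)
||U^3 x|| = sqrt((-8.0000)^2 + 1.0000^2) = sqrt(65.0000) = 8.0623

8.0623


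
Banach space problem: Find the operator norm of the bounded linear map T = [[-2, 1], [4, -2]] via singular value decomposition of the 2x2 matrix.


A^T A = [[20, -10], [-10, 5]]
trace(A^T A) = 25, det(A^T A) = 0
discriminant = 25^2 - 4*0 = 625
Largest eigenvalue of A^T A = (trace + sqrt(disc))/2 = 25.0000
||T|| = sqrt(25.0000) = 5.0000

5.0000


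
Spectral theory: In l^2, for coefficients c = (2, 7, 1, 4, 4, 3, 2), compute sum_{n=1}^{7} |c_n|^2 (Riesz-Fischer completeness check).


sum |c_n|^2 = 2^2 + 7^2 + 1^2 + 4^2 + 4^2 + 3^2 + 2^2
= 4 + 49 + 1 + 16 + 16 + 9 + 4
= 99

99


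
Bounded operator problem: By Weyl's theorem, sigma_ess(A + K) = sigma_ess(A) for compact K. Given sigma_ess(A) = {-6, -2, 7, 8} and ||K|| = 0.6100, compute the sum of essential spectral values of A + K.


By Weyl's theorem, the essential spectrum is invariant under compact perturbations.
sigma_ess(A + K) = sigma_ess(A) = {-6, -2, 7, 8}
Sum = -6 + -2 + 7 + 8 = 7

7


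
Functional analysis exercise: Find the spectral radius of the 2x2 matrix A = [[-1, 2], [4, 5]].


For a 2x2 matrix, eigenvalues satisfy lambda^2 - (trace)*lambda + det = 0
trace = -1 + 5 = 4
det = -1*5 - 2*4 = -13
discriminant = 4^2 - 4*(-13) = 68
spectral radius = max |eigenvalue| = 6.1231

6.1231


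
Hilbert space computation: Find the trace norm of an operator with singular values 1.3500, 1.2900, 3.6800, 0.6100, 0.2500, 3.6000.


The nuclear norm is the sum of all singular values.
||T||_1 = 1.3500 + 1.2900 + 3.6800 + 0.6100 + 0.2500 + 3.6000
= 10.7800

10.7800


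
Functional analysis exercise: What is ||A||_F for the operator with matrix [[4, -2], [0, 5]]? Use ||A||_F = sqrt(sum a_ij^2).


||A||_F^2 = sum a_ij^2
= 4^2 + (-2)^2 + 0^2 + 5^2
= 16 + 4 + 0 + 25 = 45
||A||_F = sqrt(45) = 6.7082

6.7082


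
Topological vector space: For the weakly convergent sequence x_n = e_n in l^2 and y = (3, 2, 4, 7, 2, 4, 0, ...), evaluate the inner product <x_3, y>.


x_3 = e_3 is the standard basis vector with 1 in position 3.
<x_3, y> = y_3 = 4
As n -> infinity, <x_n, y> -> 0, confirming weak convergence of (x_n) to 0.

4


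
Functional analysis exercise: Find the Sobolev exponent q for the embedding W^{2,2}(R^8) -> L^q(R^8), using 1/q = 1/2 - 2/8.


Using the Sobolev embedding formula: 1/q = 1/p - k/n
1/q = 1/2 - 2/8 = 1/4
q = 1/(1/4) = 4

4.0000


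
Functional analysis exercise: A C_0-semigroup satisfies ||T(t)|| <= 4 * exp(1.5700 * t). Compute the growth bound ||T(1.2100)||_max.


||T(1.2100)|| <= 4 * exp(1.5700 * 1.2100)
= 4 * exp(1.8997)
= 4 * 6.6839
= 26.7356

26.7356


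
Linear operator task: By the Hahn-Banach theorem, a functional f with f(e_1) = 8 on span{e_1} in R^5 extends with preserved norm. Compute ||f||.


The norm of f is given by ||f|| = sup_{||x||=1} |f(x)|.
On span{e_1}, ||e_1|| = 1, so ||f|| = |f(e_1)| / ||e_1||
= |8| / 1 = 8.0000

8.0000


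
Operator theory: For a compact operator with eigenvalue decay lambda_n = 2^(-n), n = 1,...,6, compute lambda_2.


The eigenvalue formula gives lambda_2 = 1/2^2
= 1/4
= 0.2500

0.2500


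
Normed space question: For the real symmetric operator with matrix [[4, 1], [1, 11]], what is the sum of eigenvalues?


For a self-adjoint (symmetric) matrix, the eigenvalues are real.
The sum of eigenvalues equals the trace of the matrix.
trace = 4 + 11 = 15

15


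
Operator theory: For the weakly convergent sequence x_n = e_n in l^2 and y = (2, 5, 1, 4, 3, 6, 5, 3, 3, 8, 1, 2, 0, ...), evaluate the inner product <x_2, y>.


x_2 = e_2 is the standard basis vector with 1 in position 2.
<x_2, y> = y_2 = 5
As n -> infinity, <x_n, y> -> 0, confirming weak convergence of (x_n) to 0.

5


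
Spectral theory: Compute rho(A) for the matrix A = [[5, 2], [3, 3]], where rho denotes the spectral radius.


For a 2x2 matrix, eigenvalues satisfy lambda^2 - (trace)*lambda + det = 0
trace = 5 + 3 = 8
det = 5*3 - 2*3 = 9
discriminant = 8^2 - 4*(9) = 28
spectral radius = max |eigenvalue| = 6.6458

6.6458


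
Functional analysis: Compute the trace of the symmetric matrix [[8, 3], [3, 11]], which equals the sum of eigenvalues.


For a self-adjoint (symmetric) matrix, the eigenvalues are real.
The sum of eigenvalues equals the trace of the matrix.
trace = 8 + 11 = 19

19


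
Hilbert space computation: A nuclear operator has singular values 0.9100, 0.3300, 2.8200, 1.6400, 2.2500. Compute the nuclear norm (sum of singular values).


The nuclear norm is the sum of all singular values.
||T||_1 = 0.9100 + 0.3300 + 2.8200 + 1.6400 + 2.2500
= 7.9500

7.9500


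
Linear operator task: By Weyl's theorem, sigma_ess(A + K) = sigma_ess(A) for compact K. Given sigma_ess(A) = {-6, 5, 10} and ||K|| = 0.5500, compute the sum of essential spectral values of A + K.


By Weyl's theorem, the essential spectrum is invariant under compact perturbations.
sigma_ess(A + K) = sigma_ess(A) = {-6, 5, 10}
Sum = -6 + 5 + 10 = 9

9


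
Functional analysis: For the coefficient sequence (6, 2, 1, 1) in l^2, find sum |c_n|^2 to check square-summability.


sum |c_n|^2 = 6^2 + 2^2 + 1^2 + 1^2
= 36 + 4 + 1 + 1
= 42

42


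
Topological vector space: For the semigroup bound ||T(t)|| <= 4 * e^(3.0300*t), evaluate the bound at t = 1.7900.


||T(1.7900)|| <= 4 * exp(3.0300 * 1.7900)
= 4 * exp(5.4237)
= 4 * 226.7164
= 906.8657

906.8657


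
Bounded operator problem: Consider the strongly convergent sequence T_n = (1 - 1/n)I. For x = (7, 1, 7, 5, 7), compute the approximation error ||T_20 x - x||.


T_20 x - x = (1 - 1/20)x - x = -x/20
||x|| = sqrt(173) = 13.1529
||T_20 x - x|| = ||x||/20 = 13.1529/20 = 0.6576

0.6576
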